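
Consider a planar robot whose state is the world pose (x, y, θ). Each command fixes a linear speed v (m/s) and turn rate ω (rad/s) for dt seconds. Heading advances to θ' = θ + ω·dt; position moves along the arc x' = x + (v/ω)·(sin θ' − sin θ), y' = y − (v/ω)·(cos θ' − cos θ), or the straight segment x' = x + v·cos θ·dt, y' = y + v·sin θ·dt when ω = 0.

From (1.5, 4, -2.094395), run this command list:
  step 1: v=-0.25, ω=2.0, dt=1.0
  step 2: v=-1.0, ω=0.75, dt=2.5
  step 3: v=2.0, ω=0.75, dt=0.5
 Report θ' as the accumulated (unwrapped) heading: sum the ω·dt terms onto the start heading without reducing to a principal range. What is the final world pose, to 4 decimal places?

(-0.4109, 3.4986, 2.1556)

step 1: θ'=-0.0944 (R=-0.1250) → pose (1.4035, 4.1869, -0.0944)
step 2: θ'=1.7806 (R=-1.3333) → pose (-0.0262, 2.5818, 1.7806)
step 3: θ'=2.1556 (R=2.6667) → pose (-0.4109, 3.4986, 2.1556)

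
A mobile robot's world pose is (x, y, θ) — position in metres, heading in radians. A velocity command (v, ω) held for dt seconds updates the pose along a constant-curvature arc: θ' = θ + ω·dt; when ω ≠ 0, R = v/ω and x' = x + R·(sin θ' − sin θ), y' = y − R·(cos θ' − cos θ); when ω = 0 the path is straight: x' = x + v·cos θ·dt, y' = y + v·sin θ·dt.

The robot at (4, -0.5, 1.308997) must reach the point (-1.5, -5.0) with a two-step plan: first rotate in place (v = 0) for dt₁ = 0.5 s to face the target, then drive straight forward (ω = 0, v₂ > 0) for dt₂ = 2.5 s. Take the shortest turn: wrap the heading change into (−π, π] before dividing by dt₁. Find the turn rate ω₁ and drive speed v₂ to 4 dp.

ω₁ = 5.0367, v₂ = 2.8425

heading to target = atan2(-5−-0.5, -1.5−4) = -2.4559
Δθ = wrap(-2.4559 − 1.3090) = 2.5183; ω₁ = Δθ/dt₁ = 5.0367
distance = √((-1.5−4)² + (-5−-0.5)²) = 7.1063; v₂ = distance/dt₂ = 2.8425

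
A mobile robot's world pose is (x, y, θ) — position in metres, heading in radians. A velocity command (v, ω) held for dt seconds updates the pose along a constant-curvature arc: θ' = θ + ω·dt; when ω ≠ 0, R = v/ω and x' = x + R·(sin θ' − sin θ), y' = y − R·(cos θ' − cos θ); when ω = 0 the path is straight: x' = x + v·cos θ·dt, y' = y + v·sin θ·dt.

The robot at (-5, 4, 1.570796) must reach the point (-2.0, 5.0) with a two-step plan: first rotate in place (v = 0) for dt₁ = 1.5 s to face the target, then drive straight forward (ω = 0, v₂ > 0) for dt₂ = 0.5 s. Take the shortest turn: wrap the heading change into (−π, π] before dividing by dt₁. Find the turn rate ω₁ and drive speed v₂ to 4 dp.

heading to target = atan2(5−4, -2−-5) = 0.3218
Δθ = wrap(0.3218 − 1.5708) = -1.2490; ω₁ = Δθ/dt₁ = -0.8327
distance = √((-2−-5)² + (5−4)²) = 3.1623; v₂ = distance/dt₂ = 6.3246

ω₁ = -0.8327, v₂ = 6.3246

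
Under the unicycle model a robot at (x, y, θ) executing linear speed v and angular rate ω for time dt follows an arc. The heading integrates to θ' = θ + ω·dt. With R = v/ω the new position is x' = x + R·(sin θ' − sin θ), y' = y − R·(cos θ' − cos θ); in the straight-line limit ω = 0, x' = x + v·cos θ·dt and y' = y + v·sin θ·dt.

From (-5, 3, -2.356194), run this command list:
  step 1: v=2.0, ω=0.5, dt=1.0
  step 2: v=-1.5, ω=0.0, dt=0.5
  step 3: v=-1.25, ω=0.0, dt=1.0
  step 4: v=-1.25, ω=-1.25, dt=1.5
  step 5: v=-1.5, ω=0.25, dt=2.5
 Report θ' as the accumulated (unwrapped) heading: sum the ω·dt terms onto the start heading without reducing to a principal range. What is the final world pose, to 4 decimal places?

step 1: θ'=-1.8562 (R=4.0000) → pose (-6.0098, 1.2977, -1.8562)
step 2: θ'=-1.8562 (straight) → pose (-5.7986, 2.0174, -1.8562)
step 3: θ'=-1.8562 (straight) → pose (-5.4467, 3.2168, -1.8562)
step 4: θ'=-3.7312 (R=1.0000) → pose (-3.9311, 3.7665, -3.7312)
step 5: θ'=-3.1062 (R=-6.0000) → pose (-0.3826, 2.7572, -3.1062)

(-0.3826, 2.7572, -3.1062)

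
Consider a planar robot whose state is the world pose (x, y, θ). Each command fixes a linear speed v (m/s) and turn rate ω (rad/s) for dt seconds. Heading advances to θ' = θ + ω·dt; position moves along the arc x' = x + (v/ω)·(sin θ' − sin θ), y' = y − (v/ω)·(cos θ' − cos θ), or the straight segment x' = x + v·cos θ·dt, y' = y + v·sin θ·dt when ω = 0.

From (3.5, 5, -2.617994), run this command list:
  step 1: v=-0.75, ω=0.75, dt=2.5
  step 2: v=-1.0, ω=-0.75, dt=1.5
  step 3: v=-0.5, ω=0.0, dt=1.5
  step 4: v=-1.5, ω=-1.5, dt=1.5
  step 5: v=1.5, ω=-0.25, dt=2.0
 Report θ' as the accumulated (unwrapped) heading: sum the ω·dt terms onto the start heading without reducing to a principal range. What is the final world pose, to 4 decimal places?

(4.3055, 11.7537, -4.6180)

step 1: θ'=-0.7430 (R=-1.0000) → pose (3.6765, 6.6025, -0.7430)
step 2: θ'=-1.8680 (R=1.3333) → pose (3.3036, 7.9749, -1.8680)
step 3: θ'=-1.8680 (straight) → pose (3.5232, 8.6920, -1.8680)
step 4: θ'=-4.1180 (R=1.0000) → pose (5.3079, 8.9591, -4.1180)
step 5: θ'=-4.6180 (R=-6.0000) → pose (4.3055, 11.7537, -4.6180)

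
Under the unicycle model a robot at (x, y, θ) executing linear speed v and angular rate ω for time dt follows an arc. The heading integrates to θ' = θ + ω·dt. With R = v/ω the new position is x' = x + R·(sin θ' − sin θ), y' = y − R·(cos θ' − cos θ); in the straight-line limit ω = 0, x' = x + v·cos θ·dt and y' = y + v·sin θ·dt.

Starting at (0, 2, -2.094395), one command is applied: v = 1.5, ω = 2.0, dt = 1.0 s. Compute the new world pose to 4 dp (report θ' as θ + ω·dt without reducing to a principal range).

(0.5788, 0.8783, -0.0944)

θ' = -2.0944 + 2.0·1.0 = -0.0944
R = v/ω = 1.5/2.0 = 0.7500
x' = 0 + 0.7500·(sin -0.0944 − sin -2.0944) = 0.5788
y' = 2 − 0.7500·(cos -0.0944 − cos -2.0944) = 0.8783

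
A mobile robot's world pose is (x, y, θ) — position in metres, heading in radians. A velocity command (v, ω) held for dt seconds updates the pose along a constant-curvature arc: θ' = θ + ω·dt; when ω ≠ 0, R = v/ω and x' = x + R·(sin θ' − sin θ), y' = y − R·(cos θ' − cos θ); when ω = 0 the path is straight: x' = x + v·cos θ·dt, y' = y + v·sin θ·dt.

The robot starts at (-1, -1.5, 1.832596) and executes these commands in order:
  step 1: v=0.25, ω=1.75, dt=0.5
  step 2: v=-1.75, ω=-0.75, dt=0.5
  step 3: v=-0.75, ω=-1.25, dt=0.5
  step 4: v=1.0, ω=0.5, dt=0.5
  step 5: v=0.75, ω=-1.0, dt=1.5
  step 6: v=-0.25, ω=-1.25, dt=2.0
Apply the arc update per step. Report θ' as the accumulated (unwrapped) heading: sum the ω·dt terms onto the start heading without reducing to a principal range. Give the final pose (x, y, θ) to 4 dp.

step 1: θ'=2.7076 (R=0.1429) → pose (-1.0779, -1.4074, 2.7076)
step 2: θ'=2.3326 (R=2.3333) → pose (-0.3707, -1.9139, 2.3326)
step 3: θ'=1.7076 (R=0.6000) → pose (-0.2105, -2.2462, 1.7076)
step 4: θ'=1.9576 (R=2.0000) → pose (-0.3395, -1.7645, 1.9576)
step 5: θ'=0.4576 (R=-0.7500) → pose (0.0237, -0.8087, 0.4576)
step 6: θ'=-2.0424 (R=0.2000) → pose (-0.2428, -0.5384, -2.0424)

(-0.2428, -0.5384, -2.0424)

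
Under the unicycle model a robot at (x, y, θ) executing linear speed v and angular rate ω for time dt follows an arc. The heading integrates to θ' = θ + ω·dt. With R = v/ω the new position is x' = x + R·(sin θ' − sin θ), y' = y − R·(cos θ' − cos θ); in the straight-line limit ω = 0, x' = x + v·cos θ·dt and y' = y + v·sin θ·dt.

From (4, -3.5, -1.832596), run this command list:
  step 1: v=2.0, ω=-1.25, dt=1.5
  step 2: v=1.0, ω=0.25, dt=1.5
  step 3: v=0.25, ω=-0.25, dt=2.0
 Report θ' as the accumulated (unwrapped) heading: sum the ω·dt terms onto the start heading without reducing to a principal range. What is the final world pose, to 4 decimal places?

step 1: θ'=-3.7076 (R=-1.6000) → pose (1.5965, -4.4364, -3.7076)
step 2: θ'=-3.3326 (R=4.0000) → pose (0.2108, -3.8853, -3.3326)
step 3: θ'=-3.8326 (R=-1.0000) → pose (-0.2366, -3.6741, -3.8326)

(-0.2366, -3.6741, -3.8326)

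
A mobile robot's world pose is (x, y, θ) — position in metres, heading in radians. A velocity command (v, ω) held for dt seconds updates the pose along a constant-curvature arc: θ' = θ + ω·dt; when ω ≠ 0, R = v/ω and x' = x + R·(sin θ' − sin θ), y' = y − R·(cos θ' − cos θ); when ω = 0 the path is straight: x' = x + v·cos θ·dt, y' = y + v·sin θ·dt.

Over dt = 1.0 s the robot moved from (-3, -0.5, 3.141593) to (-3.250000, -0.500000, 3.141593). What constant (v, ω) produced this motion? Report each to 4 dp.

v = 0.2500, ω = 0.0000

Δθ = 3.141593 − 3.141593 = 0.000000
ω = Δθ/dt = 0.000000/1.0 = 0.0000
ω = 0 → v = (Δx·cos θ + Δy·sin θ)/dt = 0.2500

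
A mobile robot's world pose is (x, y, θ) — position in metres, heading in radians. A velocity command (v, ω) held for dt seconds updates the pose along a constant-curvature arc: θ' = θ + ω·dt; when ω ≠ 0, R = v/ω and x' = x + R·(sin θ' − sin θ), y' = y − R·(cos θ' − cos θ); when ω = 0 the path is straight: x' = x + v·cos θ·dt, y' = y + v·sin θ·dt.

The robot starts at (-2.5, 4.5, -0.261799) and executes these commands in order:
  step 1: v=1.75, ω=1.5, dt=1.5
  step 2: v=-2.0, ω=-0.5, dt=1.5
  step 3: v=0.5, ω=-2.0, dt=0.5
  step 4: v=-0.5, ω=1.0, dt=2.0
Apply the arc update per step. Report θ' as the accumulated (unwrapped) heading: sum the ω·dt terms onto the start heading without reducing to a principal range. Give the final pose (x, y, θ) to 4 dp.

(-1.1048, 2.5383, 2.2382)

step 1: θ'=1.9882 (R=1.1667) → pose (-1.1315, 6.0999, 1.9882)
step 2: θ'=1.2382 (R=4.0000) → pose (-1.0073, 3.1723, 1.2382)
step 3: θ'=0.2382 (R=-0.2500) → pose (-0.8300, 3.3336, 0.2382)
step 4: θ'=2.2382 (R=-0.5000) → pose (-1.1048, 2.5383, 2.2382)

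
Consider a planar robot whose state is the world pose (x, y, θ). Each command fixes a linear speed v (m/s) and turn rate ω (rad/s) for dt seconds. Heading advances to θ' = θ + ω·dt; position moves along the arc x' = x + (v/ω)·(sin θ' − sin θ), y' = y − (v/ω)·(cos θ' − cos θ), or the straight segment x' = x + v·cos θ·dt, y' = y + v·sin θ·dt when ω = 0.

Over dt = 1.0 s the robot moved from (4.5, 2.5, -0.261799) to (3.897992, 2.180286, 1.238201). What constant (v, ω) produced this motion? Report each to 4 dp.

v = -0.7500, ω = 1.5000

Δθ = 1.238201 − -0.261799 = 1.500000
ω = Δθ/dt = 1.500000/1.0 = 1.5000
R = Δx/(sin θ' − sin θ) = -0.5000
v = R·ω = -0.5000·1.5000 = -0.7500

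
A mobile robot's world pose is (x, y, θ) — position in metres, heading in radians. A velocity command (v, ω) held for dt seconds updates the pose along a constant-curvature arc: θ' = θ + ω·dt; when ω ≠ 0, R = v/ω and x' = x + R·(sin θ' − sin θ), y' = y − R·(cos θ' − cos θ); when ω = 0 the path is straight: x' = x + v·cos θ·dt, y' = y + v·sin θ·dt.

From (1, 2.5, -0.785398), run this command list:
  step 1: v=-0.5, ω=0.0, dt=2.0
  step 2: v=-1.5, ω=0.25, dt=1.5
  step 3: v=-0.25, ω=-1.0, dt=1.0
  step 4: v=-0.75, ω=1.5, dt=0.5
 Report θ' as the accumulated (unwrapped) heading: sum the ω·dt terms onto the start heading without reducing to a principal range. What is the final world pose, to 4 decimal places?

step 1: θ'=-0.7854 (straight) → pose (0.2929, 3.2071, -0.7854)
step 2: θ'=-0.4104 (R=-6.0000) → pose (-1.5559, 4.4662, -0.4104)
step 3: θ'=-1.4104 (R=0.2500) → pose (-1.7029, 4.6556, -1.4104)
step 4: θ'=-0.6604 (R=-0.5000) → pose (-1.8898, 4.9706, -0.6604)

(-1.8898, 4.9706, -0.6604)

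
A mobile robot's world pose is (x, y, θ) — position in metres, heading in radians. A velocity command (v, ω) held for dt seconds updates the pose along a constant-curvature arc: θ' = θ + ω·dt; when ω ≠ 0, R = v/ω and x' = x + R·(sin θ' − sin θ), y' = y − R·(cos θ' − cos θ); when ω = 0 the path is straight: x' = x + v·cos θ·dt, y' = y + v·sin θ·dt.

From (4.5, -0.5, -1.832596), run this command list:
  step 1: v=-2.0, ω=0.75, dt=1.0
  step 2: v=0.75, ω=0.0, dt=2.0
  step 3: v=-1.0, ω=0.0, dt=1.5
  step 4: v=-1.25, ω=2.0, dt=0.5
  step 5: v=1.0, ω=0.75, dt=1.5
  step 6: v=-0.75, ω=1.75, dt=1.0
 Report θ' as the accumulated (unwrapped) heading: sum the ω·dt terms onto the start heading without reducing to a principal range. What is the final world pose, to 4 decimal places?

(5.2639, 1.8085, 2.7924)

step 1: θ'=-1.0826 (R=-2.6667) → pose (4.2793, 1.4410, -1.0826)
step 2: θ'=-1.0826 (straight) → pose (4.9829, 0.1162, -1.0826)
step 3: θ'=-1.0826 (straight) → pose (4.2793, 1.4410, -1.0826)
step 4: θ'=-0.0826 (R=-0.6250) → pose (3.7789, 1.7707, -0.0826)
step 5: θ'=1.0424 (R=1.3333) → pose (5.0404, 2.4273, 1.0424)
step 6: θ'=2.7924 (R=-0.4286) → pose (5.2639, 1.8085, 2.7924)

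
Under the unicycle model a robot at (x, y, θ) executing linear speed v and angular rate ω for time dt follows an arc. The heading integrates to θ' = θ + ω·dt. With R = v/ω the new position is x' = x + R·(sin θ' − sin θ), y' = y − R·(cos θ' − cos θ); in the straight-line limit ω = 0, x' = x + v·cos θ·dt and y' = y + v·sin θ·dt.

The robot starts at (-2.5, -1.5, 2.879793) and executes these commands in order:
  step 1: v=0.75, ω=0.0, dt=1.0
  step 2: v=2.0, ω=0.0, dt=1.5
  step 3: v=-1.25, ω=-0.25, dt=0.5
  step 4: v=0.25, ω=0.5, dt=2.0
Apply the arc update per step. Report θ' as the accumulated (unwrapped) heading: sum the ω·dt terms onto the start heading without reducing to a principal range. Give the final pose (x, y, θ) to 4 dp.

(-6.0065, -0.7826, 3.7548)

step 1: θ'=2.8798 (straight) → pose (-3.2244, -1.3059, 2.8798)
step 2: θ'=2.8798 (straight) → pose (-6.1222, -0.5294, 2.8798)
step 3: θ'=2.7548 (R=5.0000) → pose (-5.5302, -0.7285, 2.7548)
step 4: θ'=3.7548 (R=0.5000) → pose (-6.0065, -0.7826, 3.7548)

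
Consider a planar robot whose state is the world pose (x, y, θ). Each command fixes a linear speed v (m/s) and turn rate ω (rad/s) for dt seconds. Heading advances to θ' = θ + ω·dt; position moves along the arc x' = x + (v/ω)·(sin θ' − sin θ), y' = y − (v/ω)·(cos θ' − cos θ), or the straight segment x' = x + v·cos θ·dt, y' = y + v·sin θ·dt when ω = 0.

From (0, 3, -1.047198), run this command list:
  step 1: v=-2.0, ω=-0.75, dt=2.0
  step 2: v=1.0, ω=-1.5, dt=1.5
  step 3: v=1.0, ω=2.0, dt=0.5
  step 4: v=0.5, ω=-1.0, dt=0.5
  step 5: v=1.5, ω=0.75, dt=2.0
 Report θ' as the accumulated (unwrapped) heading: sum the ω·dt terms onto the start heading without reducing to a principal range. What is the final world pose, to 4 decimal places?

(-3.0730, 8.8606, -2.7972)

step 1: θ'=-2.5472 (R=2.6667) → pose (0.8160, 6.5426, -2.5472)
step 2: θ'=-4.7972 (R=-0.6667) → pose (-0.2216, 7.1514, -4.7972)
step 3: θ'=-3.7972 (R=0.5000) → pose (-0.4149, 7.5901, -3.7972)
step 4: θ'=-4.2972 (R=-0.5000) → pose (-0.5676, 7.7848, -4.2972)
step 5: θ'=-2.7972 (R=2.0000) → pose (-3.0730, 8.8606, -2.7972)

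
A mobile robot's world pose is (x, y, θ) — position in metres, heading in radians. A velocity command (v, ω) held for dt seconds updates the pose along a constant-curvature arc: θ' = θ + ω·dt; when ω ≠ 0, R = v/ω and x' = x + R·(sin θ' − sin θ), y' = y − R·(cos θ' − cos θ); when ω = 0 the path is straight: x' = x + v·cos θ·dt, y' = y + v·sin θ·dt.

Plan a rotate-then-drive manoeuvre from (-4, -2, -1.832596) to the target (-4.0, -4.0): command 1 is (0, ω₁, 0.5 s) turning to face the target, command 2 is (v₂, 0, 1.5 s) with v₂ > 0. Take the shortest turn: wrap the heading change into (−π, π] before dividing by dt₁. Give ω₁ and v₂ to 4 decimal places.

ω₁ = 0.5236, v₂ = 1.3333

heading to target = atan2(-4−-2, -4−-4) = -1.5708
Δθ = wrap(-1.5708 − -1.8326) = 0.2618; ω₁ = Δθ/dt₁ = 0.5236
distance = √((-4−-4)² + (-4−-2)²) = 2.0000; v₂ = distance/dt₂ = 1.3333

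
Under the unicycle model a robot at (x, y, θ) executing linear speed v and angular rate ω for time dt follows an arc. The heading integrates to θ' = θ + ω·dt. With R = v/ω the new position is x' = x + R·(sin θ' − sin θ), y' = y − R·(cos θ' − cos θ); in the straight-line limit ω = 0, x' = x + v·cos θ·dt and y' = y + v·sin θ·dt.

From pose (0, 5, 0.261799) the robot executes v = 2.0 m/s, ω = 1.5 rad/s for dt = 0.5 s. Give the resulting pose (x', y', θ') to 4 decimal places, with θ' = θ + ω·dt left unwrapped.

θ' = 0.2618 + 1.5·0.5 = 1.0118
R = v/ω = 2.0/1.5 = 1.3333
x' = 0 + 1.3333·(sin 1.0118 − sin 0.2618) = 0.7853
y' = 5 − 1.3333·(cos 1.0118 − cos 0.2618) = 5.5808

(0.7853, 5.5808, 1.0118)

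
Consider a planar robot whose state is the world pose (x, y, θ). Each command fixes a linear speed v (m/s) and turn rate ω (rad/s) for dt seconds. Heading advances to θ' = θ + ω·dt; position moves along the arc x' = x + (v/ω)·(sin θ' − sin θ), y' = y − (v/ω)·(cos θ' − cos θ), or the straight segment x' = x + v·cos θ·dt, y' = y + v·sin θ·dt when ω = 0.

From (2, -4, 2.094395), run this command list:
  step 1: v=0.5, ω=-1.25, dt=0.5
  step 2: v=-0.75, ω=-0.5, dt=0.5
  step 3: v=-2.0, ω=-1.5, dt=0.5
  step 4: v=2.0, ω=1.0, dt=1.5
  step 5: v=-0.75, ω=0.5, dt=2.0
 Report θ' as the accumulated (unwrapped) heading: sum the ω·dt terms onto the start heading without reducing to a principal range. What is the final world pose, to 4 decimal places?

step 1: θ'=1.4694 (R=-0.4000) → pose (1.9485, -3.7595, 1.4694)
step 2: θ'=1.2194 (R=1.5000) → pose (1.8645, -4.1240, 1.2194)
step 3: θ'=0.4694 (R=1.3333) → pose (1.2158, -4.8542, 0.4694)
step 4: θ'=1.9694 (R=2.0000) → pose (2.1543, -2.2942, 1.9694)
step 5: θ'=2.9694 (R=-1.5000) → pose (3.2797, -3.1898, 2.9694)

(3.2797, -3.1898, 2.9694)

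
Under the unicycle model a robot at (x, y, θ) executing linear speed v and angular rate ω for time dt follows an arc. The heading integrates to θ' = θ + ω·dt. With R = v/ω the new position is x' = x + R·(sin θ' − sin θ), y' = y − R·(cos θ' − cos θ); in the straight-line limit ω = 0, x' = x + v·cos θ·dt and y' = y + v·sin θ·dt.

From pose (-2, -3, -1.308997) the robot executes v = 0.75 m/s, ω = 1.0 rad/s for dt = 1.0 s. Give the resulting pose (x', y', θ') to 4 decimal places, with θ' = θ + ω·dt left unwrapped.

θ' = -1.3090 + 1.0·1.0 = -0.3090
R = v/ω = 0.75/1.0 = 0.7500
x' = -2 + 0.7500·(sin -0.3090 − sin -1.3090) = -1.5036
y' = -3 − 0.7500·(cos -0.3090 − cos -1.3090) = -3.5204

(-1.5036, -3.5204, -0.3090)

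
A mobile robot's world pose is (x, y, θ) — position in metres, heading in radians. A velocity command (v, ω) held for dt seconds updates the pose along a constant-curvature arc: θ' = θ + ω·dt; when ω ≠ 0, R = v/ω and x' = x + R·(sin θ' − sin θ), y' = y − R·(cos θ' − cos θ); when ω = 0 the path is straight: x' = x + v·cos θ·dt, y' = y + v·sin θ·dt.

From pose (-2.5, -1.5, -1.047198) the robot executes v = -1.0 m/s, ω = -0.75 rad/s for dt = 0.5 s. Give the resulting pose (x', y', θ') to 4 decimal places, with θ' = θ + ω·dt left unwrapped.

θ' = -1.0472 + -0.75·0.5 = -1.4222
R = v/ω = -1.0/-0.75 = 1.3333
x' = -2.5 + 1.3333·(sin -1.4222 − sin -1.0472) = -2.6639
y' = -1.5 − 1.3333·(cos -1.4222 − cos -1.0472) = -1.0307

(-2.6639, -1.0307, -1.4222)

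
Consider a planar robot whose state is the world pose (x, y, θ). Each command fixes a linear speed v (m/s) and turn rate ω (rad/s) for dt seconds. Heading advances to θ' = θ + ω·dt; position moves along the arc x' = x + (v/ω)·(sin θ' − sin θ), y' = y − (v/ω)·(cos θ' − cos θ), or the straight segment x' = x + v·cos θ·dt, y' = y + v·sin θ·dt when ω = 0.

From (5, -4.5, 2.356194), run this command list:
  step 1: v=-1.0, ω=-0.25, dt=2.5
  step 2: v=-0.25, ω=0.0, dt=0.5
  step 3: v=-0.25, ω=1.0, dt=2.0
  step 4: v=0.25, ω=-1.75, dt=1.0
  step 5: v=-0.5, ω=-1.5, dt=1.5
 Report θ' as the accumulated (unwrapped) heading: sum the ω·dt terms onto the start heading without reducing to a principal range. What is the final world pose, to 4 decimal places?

(5.9214, -7.3735, -0.2688)

step 1: θ'=1.7312 (R=4.0000) → pose (6.1202, -6.6896, 1.7312)
step 2: θ'=1.7312 (straight) → pose (6.1402, -6.8130, 1.7312)
step 3: θ'=3.7312 (R=-0.2500) → pose (6.5260, -6.9808, 3.7312)
step 4: θ'=1.9812 (R=-0.1429) → pose (6.3156, -6.9191, 1.9812)
step 5: θ'=-0.2688 (R=0.3333) → pose (5.9214, -7.3735, -0.2688)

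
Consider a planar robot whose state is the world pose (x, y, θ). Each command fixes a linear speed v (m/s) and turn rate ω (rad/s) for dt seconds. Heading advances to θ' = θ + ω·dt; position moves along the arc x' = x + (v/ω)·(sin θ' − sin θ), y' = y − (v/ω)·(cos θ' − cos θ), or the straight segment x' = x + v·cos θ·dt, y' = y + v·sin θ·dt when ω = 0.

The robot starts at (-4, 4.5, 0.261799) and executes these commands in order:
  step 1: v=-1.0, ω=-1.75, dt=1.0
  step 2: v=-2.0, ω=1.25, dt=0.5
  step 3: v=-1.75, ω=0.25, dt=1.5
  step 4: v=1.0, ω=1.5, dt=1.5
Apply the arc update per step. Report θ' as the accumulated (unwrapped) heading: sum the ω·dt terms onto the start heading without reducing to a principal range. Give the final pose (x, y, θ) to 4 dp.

(-6.1650, 8.2604, 1.7618)

step 1: θ'=-1.4882 (R=0.5714) → pose (-4.7174, 5.0048, -1.4882)
step 2: θ'=-0.8632 (R=-1.6000) → pose (-5.0960, 5.9128, -0.8632)
step 3: θ'=-0.4882 (R=-7.0000) → pose (-7.1323, 7.5450, -0.4882)
step 4: θ'=1.7618 (R=0.6667) → pose (-6.1650, 8.2604, 1.7618)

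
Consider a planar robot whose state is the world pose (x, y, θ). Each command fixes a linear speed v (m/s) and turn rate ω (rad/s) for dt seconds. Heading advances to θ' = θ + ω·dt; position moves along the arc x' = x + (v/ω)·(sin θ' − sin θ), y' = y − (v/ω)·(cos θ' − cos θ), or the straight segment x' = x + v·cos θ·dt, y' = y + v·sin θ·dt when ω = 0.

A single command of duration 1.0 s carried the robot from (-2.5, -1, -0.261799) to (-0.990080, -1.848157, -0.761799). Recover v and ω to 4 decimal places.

v = 1.7500, ω = -0.5000

Δθ = -0.761799 − -0.261799 = -0.500000
ω = Δθ/dt = -0.500000/1.0 = -0.5000
R = Δx/(sin θ' − sin θ) = -3.5000
v = R·ω = -3.5000·-0.5000 = 1.7500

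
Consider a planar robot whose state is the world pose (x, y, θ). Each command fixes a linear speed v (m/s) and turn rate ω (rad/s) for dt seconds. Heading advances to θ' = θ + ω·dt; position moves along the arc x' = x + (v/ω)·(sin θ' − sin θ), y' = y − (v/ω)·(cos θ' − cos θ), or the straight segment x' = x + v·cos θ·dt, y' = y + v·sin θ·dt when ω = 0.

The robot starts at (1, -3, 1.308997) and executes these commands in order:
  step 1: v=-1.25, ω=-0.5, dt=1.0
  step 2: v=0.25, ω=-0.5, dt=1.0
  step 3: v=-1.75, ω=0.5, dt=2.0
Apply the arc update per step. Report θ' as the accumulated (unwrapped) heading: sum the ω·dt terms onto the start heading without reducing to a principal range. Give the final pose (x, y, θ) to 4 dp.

step 1: θ'=0.8090 (R=2.5000) → pose (0.3942, -4.0785, 0.8090)
step 2: θ'=0.3090 (R=-0.5000) → pose (0.6039, -3.9473, 0.3090)
step 3: θ'=1.3090 (R=-3.5000) → pose (-1.7125, -6.3757, 1.3090)

(-1.7125, -6.3757, 1.3090)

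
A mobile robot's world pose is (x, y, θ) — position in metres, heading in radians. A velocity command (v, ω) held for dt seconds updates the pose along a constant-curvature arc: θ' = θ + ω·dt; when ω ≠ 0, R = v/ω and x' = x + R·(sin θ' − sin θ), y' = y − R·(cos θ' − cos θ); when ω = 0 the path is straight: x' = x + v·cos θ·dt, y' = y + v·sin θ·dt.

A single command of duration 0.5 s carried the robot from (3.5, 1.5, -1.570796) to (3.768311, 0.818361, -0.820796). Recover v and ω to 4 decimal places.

Δθ = -0.820796 − -1.570796 = 0.750000
ω = Δθ/dt = 0.750000/0.5 = 1.5000
R = −Δy/(cos θ' − cos θ) = 1.0000
v = R·ω = 1.0000·1.5000 = 1.5000

v = 1.5000, ω = 1.5000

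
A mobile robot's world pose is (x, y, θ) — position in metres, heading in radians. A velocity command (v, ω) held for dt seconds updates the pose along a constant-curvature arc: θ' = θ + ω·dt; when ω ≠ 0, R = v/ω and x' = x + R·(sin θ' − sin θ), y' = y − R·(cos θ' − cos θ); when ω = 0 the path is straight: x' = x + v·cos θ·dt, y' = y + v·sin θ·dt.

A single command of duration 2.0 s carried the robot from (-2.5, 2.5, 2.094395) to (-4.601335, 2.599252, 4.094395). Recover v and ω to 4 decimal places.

Δθ = 4.094395 − 2.094395 = 2.000000
ω = Δθ/dt = 2.000000/2.0 = 1.0000
R = Δx/(sin θ' − sin θ) = 1.2500
v = R·ω = 1.2500·1.0000 = 1.2500

v = 1.2500, ω = 1.0000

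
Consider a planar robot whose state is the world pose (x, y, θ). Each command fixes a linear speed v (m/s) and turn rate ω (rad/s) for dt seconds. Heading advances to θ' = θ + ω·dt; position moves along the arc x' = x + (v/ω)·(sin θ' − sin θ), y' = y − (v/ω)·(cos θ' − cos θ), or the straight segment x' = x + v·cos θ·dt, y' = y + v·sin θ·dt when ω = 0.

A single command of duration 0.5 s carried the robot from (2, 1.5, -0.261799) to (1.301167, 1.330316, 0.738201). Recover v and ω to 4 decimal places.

Δθ = 0.738201 − -0.261799 = 1.000000
ω = Δθ/dt = 1.000000/0.5 = 2.0000
R = Δx/(sin θ' − sin θ) = -0.7500
v = R·ω = -0.7500·2.0000 = -1.5000

v = -1.5000, ω = 2.0000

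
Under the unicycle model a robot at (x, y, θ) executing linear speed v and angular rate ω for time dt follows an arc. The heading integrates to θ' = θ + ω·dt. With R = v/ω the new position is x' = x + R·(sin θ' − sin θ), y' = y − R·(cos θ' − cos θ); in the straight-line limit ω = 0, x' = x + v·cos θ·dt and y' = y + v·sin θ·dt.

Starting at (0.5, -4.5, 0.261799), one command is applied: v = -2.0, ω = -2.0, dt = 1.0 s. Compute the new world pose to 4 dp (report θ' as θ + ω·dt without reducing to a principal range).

(-0.7448, -3.3675, -1.7382)

θ' = 0.2618 + -2.0·1.0 = -1.7382
R = v/ω = -2.0/-2.0 = 1.0000
x' = 0.5 + 1.0000·(sin -1.7382 − sin 0.2618) = -0.7448
y' = -4.5 − 1.0000·(cos -1.7382 − cos 0.2618) = -3.3675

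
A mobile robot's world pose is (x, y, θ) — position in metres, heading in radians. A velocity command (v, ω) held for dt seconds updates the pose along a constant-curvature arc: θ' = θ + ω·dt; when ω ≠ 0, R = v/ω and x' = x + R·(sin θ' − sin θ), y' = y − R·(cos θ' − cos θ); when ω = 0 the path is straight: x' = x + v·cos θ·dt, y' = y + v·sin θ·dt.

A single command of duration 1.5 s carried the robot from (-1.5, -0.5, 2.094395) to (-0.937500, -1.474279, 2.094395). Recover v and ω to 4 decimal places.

Δθ = 2.094395 − 2.094395 = 0.000000
ω = Δθ/dt = 0.000000/1.5 = 0.0000
ω = 0 → v = (Δx·cos θ + Δy·sin θ)/dt = -0.7500

v = -0.7500, ω = 0.0000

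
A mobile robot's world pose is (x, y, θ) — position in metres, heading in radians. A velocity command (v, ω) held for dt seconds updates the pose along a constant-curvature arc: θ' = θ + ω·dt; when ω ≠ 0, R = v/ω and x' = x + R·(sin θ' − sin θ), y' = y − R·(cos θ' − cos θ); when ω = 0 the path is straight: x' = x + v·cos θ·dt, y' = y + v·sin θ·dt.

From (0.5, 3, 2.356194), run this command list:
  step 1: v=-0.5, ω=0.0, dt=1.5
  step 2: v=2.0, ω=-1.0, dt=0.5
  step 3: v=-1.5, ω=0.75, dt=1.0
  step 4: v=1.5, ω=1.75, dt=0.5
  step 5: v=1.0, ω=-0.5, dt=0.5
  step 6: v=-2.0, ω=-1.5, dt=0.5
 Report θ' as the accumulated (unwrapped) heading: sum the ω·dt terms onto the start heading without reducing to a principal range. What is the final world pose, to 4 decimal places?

step 1: θ'=2.3562 (straight) → pose (1.0303, 2.4697, 2.3562)
step 2: θ'=1.8562 (R=-2.0000) → pose (0.5254, 3.3208, 1.8562)
step 3: θ'=2.6062 (R=-2.0000) → pose (1.4242, 2.1638, 2.6062)
step 4: θ'=3.4812 (R=0.8571) → pose (0.7014, 2.2347, 3.4812)
step 5: θ'=3.2312 (R=-2.0000) → pose (0.2141, 2.1285, 3.2312)
step 6: θ'=2.4812 (R=1.3333) → pose (1.1513, 1.8536, 2.4812)

(1.1513, 1.8536, 2.4812)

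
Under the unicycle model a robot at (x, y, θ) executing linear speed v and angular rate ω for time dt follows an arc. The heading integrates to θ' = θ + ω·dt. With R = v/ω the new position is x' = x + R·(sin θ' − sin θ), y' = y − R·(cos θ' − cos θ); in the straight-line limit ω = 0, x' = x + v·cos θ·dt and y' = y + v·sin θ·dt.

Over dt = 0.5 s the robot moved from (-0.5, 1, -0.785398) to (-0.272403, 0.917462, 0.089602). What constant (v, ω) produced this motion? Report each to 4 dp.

Δθ = 0.089602 − -0.785398 = 0.875000
ω = Δθ/dt = 0.875000/0.5 = 1.7500
R = Δx/(sin θ' − sin θ) = 0.2857
v = R·ω = 0.2857·1.7500 = 0.5000

v = 0.5000, ω = 1.7500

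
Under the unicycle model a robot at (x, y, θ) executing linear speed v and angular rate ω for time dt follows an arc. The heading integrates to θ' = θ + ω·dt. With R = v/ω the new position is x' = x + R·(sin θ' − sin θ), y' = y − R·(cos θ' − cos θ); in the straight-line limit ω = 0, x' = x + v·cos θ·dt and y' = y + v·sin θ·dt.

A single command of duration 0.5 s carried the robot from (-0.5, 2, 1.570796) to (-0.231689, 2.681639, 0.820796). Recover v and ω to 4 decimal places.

v = 1.5000, ω = -1.5000

Δθ = 0.820796 − 1.570796 = -0.750000
ω = Δθ/dt = -0.750000/0.5 = -1.5000
R = −Δy/(cos θ' − cos θ) = -1.0000
v = R·ω = -1.0000·-1.5000 = 1.5000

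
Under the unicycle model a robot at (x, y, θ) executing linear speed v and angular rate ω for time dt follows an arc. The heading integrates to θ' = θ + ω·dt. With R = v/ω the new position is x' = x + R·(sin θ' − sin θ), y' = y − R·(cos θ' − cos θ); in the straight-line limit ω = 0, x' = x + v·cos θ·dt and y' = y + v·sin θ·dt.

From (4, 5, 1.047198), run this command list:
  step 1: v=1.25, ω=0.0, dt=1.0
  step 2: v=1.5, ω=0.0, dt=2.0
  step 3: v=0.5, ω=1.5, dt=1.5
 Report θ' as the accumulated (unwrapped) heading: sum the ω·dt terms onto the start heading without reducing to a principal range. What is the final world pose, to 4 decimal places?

step 1: θ'=1.0472 (straight) → pose (4.6250, 6.0825, 1.0472)
step 2: θ'=1.0472 (straight) → pose (6.1250, 8.6806, 1.0472)
step 3: θ'=3.2972 (R=0.3333) → pose (5.7847, 9.1766, 3.2972)

(5.7847, 9.1766, 3.2972)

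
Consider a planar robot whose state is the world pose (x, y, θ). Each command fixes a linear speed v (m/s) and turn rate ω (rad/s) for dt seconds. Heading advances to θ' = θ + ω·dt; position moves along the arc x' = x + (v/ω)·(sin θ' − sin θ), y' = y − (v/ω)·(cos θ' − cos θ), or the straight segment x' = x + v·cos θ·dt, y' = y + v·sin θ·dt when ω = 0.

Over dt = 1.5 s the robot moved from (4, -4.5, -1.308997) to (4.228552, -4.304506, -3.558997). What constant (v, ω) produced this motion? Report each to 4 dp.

v = -0.2500, ω = -1.5000

Δθ = -3.558997 − -1.308997 = -2.250000
ω = Δθ/dt = -2.250000/1.5 = -1.5000
R = Δx/(sin θ' − sin θ) = 0.1667
v = R·ω = 0.1667·-1.5000 = -0.2500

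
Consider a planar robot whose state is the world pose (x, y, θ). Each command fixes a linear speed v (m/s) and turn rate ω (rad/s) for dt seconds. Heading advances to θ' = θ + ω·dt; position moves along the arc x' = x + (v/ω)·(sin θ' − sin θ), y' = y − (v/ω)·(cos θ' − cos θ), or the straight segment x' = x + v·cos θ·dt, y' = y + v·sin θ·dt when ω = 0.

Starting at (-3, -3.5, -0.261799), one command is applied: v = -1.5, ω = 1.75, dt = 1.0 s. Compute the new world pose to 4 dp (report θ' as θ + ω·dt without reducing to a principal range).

(-4.0761, -4.2572, 1.4882)

θ' = -0.2618 + 1.75·1.0 = 1.4882
R = v/ω = -1.5/1.75 = -0.8571
x' = -3 + -0.8571·(sin 1.4882 − sin -0.2618) = -4.0761
y' = -3.5 − -0.8571·(cos 1.4882 − cos -0.2618) = -4.2572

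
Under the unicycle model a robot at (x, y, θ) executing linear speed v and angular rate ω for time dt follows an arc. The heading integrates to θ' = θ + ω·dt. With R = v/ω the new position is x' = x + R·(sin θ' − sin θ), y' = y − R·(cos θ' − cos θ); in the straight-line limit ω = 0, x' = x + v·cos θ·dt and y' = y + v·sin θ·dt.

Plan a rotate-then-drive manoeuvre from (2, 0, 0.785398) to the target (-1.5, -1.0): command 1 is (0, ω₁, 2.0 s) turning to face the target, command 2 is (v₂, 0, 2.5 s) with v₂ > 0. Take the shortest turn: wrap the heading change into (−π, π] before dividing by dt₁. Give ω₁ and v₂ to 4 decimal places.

ω₁ = 1.3172, v₂ = 1.4560

heading to target = atan2(-1−0, -1.5−2) = -2.8633
Δθ = wrap(-2.8633 − 0.7854) = 2.6345; ω₁ = Δθ/dt₁ = 1.3172
distance = √((-1.5−2)² + (-1−0)²) = 3.6401; v₂ = distance/dt₂ = 1.4560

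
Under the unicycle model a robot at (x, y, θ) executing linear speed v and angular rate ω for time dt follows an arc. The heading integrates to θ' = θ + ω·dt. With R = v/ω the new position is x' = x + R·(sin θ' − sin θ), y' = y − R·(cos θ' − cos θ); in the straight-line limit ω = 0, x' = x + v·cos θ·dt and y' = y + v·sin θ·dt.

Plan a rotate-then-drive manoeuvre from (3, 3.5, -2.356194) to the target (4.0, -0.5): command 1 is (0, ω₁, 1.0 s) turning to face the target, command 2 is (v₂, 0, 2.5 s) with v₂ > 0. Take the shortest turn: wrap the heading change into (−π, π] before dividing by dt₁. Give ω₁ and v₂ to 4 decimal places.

ω₁ = 1.0304, v₂ = 1.6492

heading to target = atan2(-0.5−3.5, 4−3) = -1.3258
Δθ = wrap(-1.3258 − -2.3562) = 1.0304; ω₁ = Δθ/dt₁ = 1.0304
distance = √((4−3)² + (-0.5−3.5)²) = 4.1231; v₂ = distance/dt₂ = 1.6492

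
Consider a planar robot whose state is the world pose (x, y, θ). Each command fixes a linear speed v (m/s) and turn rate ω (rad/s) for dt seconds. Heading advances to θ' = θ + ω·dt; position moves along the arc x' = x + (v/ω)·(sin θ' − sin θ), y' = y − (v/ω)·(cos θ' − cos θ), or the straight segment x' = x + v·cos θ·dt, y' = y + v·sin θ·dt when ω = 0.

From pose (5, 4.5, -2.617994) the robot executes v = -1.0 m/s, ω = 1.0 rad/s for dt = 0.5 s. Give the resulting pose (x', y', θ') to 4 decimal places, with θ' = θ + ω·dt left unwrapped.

θ' = -2.6180 + 1.0·0.5 = -2.1180
R = v/ω = -1.0/1.0 = -1.0000
x' = 5 + -1.0000·(sin -2.1180 − sin -2.6180) = 5.3540
y' = 4.5 − -1.0000·(cos -2.1180 − cos -2.6180) = 4.8457

(5.3540, 4.8457, -2.1180)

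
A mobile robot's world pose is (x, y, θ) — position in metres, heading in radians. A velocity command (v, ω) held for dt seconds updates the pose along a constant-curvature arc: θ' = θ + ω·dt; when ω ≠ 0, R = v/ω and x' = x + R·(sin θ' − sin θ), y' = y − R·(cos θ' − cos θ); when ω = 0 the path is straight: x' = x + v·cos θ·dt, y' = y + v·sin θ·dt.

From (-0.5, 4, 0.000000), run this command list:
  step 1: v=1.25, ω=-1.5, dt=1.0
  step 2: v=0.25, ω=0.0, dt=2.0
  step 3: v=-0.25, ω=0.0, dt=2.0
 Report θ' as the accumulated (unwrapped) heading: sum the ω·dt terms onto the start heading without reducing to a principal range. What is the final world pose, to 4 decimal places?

step 1: θ'=-1.5000 (R=-0.8333) → pose (0.3312, 3.2256, -1.5000)
step 2: θ'=-1.5000 (straight) → pose (0.3666, 2.7269, -1.5000)
step 3: θ'=-1.5000 (straight) → pose (0.3312, 3.2256, -1.5000)

(0.3312, 3.2256, -1.5000)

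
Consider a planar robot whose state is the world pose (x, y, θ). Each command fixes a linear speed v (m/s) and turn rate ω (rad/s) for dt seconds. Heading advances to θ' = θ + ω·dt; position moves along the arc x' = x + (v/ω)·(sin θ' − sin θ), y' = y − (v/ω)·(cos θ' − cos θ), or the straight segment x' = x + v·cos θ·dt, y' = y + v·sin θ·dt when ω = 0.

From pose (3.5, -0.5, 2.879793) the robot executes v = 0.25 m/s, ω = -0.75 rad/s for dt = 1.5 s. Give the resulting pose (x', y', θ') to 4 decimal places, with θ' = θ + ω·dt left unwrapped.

θ' = 2.8798 + -0.75·1.5 = 1.7548
R = v/ω = 0.25/-0.75 = -0.3333
x' = 3.5 + -0.3333·(sin 1.7548 − sin 2.8798) = 3.2586
y' = -0.5 − -0.3333·(cos 1.7548 − cos 2.8798) = -0.2390

(3.2586, -0.2390, 1.7548)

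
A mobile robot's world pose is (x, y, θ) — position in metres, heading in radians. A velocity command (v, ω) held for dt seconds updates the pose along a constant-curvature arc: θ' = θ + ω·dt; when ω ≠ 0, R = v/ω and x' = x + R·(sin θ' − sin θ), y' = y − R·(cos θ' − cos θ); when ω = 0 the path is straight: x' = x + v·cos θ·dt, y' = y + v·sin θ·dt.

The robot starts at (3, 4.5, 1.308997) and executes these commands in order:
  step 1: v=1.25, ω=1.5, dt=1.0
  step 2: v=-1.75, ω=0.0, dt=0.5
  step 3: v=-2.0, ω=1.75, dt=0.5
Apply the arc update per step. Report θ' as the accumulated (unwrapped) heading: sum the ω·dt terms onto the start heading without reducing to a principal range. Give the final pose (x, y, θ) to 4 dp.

(4.2573, 5.3191, 3.6840)

step 1: θ'=2.8090 (R=0.8333) → pose (2.4671, 5.5033, 2.8090)
step 2: θ'=2.8090 (straight) → pose (3.2942, 5.2177, 2.8090)
step 3: θ'=3.6840 (R=-1.1429) → pose (4.2573, 5.3191, 3.6840)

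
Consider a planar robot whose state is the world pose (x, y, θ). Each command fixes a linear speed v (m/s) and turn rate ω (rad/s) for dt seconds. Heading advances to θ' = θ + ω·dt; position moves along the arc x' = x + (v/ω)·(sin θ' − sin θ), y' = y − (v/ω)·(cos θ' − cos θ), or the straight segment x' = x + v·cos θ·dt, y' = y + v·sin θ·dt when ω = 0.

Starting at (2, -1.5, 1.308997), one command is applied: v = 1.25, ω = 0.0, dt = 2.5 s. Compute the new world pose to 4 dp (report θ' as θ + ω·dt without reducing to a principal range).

(2.8088, 1.5185, 1.3090)

θ' = 1.3090 + 0.0·2.5 = 1.3090
ω = 0 → straight: x' = 2 + 1.25·cos(1.3090)·2.5 = 2.8088
y' = -1.5 + 1.25·sin(1.3090)·2.5 = 1.5185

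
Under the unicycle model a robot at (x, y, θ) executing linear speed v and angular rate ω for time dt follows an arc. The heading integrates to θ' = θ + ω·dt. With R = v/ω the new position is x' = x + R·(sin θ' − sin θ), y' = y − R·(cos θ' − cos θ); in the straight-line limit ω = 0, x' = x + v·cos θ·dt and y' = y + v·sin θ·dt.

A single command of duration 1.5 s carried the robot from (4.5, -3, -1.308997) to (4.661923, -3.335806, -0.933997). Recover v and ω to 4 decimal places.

Δθ = -0.933997 − -1.308997 = 0.375000
ω = Δθ/dt = 0.375000/1.5 = 0.2500
R = −Δy/(cos θ' − cos θ) = 1.0000
v = R·ω = 1.0000·0.2500 = 0.2500

v = 0.2500, ω = 0.2500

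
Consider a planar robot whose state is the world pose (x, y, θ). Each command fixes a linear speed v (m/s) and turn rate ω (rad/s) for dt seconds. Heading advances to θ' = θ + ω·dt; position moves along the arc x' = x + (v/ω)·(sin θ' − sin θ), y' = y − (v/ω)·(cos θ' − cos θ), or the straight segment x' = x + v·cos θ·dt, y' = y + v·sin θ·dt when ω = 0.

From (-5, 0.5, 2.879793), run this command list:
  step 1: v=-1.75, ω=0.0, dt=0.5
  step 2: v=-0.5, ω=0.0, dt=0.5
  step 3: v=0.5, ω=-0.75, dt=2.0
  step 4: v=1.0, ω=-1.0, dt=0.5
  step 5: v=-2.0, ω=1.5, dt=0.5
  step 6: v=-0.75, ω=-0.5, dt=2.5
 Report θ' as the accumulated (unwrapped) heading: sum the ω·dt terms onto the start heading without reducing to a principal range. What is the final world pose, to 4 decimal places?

(-5.4290, -0.9831, 0.3798)

step 1: θ'=2.8798 (straight) → pose (-4.1548, 0.2735, 2.8798)
step 2: θ'=2.8798 (straight) → pose (-3.9133, 0.2088, 2.8798)
step 3: θ'=1.3798 (R=-0.6667) → pose (-4.3953, 0.9793, 1.3798)
step 4: θ'=0.8798 (R=-1.0000) → pose (-4.1841, 1.4268, 0.8798)
step 5: θ'=1.6298 (R=-1.3333) → pose (-4.4877, 0.4984, 1.6298)
step 6: θ'=0.3798 (R=1.5000) → pose (-5.4290, -0.9831, 0.3798)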